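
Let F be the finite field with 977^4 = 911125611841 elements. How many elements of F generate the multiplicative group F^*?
There are φ(911125611840) = 232906752000 primitive elements

F_q^* is cyclic of order q - 1 = 911125611840. A cyclic group of order m has exactly φ(m) generators. Here m = 911125611840 = 2^6 · 3 · 5 · 53 · 61 · 163 · 1801, so the number of primitive elements is φ(911125611840) = 232906752000.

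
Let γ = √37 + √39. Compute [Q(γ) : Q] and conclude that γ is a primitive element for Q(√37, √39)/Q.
[Q(γ) : Q] = 4 (equivalently, Q(γ) = Q(√37, √39))

Obviously Q(γ) ⊆ Q(√37, √39), and [Q(√37, √39):Q] = 4 (since 37, 39 are distinct squarefree integers > 1 with 1443 not a perfect square). To show equality we compute the minimal polynomial of γ. From γ = √37 + √39: γ^2 = 37 + 2√(1443) + 39 = 76 + 2√(1443), so γ^2 - 76 = 2√(1443); squaring, (γ^2 - 76)^2 = 4·1443, i.e. γ^4 - 152γ^2 + 5776 - 5772 = 0, i.e. γ^4 - 152γ^2 + 4 = 0. So γ is a root of x^4 - 152x^2 + 4. This polynomial is irreducible over Q: it has no rational root (each ±√37 ± √39 is irrational), and any factorization into two quadratics over Q would force √(1443) ∈ Q (pairing opposite roots) or √37, √39 ∈ Q (other pairings), all impossible. Hence [Q(γ):Q] = 4 = [Q(√37, √39):Q], so Q(γ) = Q(√37, √39).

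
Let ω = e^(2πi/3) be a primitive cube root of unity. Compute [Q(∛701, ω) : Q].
[Q(∛701, ω) : Q] = 6

[Q(∛701):Q] = 3 (min poly x^3 - 701, irreducible since 701 is not a perfect cube). [Q(ω):Q] = 2 (min poly x^2 + x + 1). Since Q(∛701) ⊂ R and ω ∉ R, we have ω ∉ Q(∛701), so x^2 + x + 1 remains irreducible over Q(∛701) and [Q(∛701, ω) : Q(∛701)] = 2. By the tower law, [Q(∛701, ω) : Q] = 3 · 2 = 6. (In fact Q(∛701, ω) is the splitting field of x^3 - 701 over Q.)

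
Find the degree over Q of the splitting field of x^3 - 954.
[K : Q] = 6

The roots of x^3 - 954 are ∛954, ω∛954, ω^2∛954 where ω = e^(2πi/3) is a primitive cube root of unity, so K = Q(∛954, ω). Now [Q(∛954):Q] = 3 (since 954 is not a perfect cube, x^3 - 954 is irreducible) and [Q(ω):Q] = 2. Both 2 and 3 divide [K:Q], and [K:Q] ≤ 3·2 = 6, so [K:Q] = 6. (Equivalently: Q(∛954) ⊂ R but ω ∉ R, so [K : Q(∛954)] = 2.)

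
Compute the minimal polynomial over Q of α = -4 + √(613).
m_α(x) = x^2 + 8x - 597

From α + 4 = √(613), squaring gives (α + 4)^2 = 613, i.e. α^2 + 8α + 16 = 613, so α^2 + 8α - 597 = 0. The discriminant of x^2 + 8x - 597 is (8)^2 - 4·(-597) = 64 + 2388 = 2452, and 4·(613) is not a perfect square in Q since 613 is squarefree and ≠ 1. Hence x^2 + 8x - 597 is irreducible over Q and is the minimal polynomial of α.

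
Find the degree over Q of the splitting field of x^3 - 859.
[K : Q] = 6

The roots of x^3 - 859 are ∛859, ω∛859, ω^2∛859 where ω = e^(2πi/3) is a primitive cube root of unity, so K = Q(∛859, ω). Now [Q(∛859):Q] = 3 (since 859 is not a perfect cube, x^3 - 859 is irreducible) and [Q(ω):Q] = 2. Both 2 and 3 divide [K:Q], and [K:Q] ≤ 3·2 = 6, so [K:Q] = 6. (Equivalently: Q(∛859) ⊂ R but ω ∉ R, so [K : Q(∛859)] = 2.)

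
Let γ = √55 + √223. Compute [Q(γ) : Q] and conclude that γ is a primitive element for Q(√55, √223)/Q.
[Q(γ) : Q] = 4 (equivalently, Q(γ) = Q(√55, √223))

Obviously Q(γ) ⊆ Q(√55, √223), and [Q(√55, √223):Q] = 4 (since 55, 223 are distinct squarefree integers > 1 with 12265 not a perfect square). To show equality we compute the minimal polynomial of γ. From γ = √55 + √223: γ^2 = 55 + 2√(12265) + 223 = 278 + 2√(12265), so γ^2 - 278 = 2√(12265); squaring, (γ^2 - 278)^2 = 4·12265, i.e. γ^4 - 556γ^2 + 77284 - 49060 = 0, i.e. γ^4 - 556γ^2 + 28224 = 0. So γ is a root of x^4 - 556x^2 + 28224. This polynomial is irreducible over Q: it has no rational root (each ±√55 ± √223 is irrational), and any factorization into two quadratics over Q would force √(12265) ∈ Q (pairing opposite roots) or √55, √223 ∈ Q (other pairings), all impossible. Hence [Q(γ):Q] = 4 = [Q(√55, √223):Q], so Q(γ) = Q(√55, √223).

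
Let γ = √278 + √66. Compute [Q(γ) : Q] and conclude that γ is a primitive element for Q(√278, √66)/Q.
[Q(γ) : Q] = 4 (equivalently, Q(γ) = Q(√278, √66))

Obviously Q(γ) ⊆ Q(√278, √66), and [Q(√278, √66):Q] = 4 (since 278, 66 are distinct squarefree integers > 1 with 18348 not a perfect square). To show equality we compute the minimal polynomial of γ. From γ = √278 + √66: γ^2 = 278 + 2√(18348) + 66 = 344 + 2√(18348), so γ^2 - 344 = 2√(18348); squaring, (γ^2 - 344)^2 = 4·18348, i.e. γ^4 - 688γ^2 + 118336 - 73392 = 0, i.e. γ^4 - 688γ^2 + 44944 = 0. So γ is a root of x^4 - 688x^2 + 44944. This polynomial is irreducible over Q: it has no rational root (each ±√278 ± √66 is irrational), and any factorization into two quadratics over Q would force √(18348) ∈ Q (pairing opposite roots) or √278, √66 ∈ Q (other pairings), all impossible. Hence [Q(γ):Q] = 4 = [Q(√278, √66):Q], so Q(γ) = Q(√278, √66).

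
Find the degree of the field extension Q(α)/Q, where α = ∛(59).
[Q(α):Q] = 3

The minimal polynomial of α is x^3 - 59, irreducible over Q since 59 is not a perfect cube (so x^3 - 59 has no rational root). Hence [Q(α):Q] = deg(m_α) = 3.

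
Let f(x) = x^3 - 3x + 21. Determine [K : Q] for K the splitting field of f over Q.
[K : Q] = 6

By the rational root test, any rational root of the monic integer polynomial f(x) = x^3 - 3x + 21 must be an integer dividing the constant term 21, i.e. one of ±{1, 3, 7, 21}. Evaluating: f(1) = 19, f(-1) = 23, f(3) = 39, f(-3) = 3, f(7) = 343, f(-7) = -301, f(21) = 9219, f(-21) = -9177; none is 0, so f has no rational root and is therefore irreducible over Q (a cubic with no linear factor over a field is irreducible). For an irreducible cubic, the Galois group is A_3 or S_3 according as the discriminant disc(f) = -4a^3 - 27b^2 = -4·(-3)^3 - 27·(21)^2 = -11799 is or is not a square in Q. Here disc(f) = -11799 is not a perfect square in Q, so the Galois group of f over Q is not contained in A_3 and must be all of S_3. The splitting field has degree |S_3| = 6 over Q, so [K : Q] = 6.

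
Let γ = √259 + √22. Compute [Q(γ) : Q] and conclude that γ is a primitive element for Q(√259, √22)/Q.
[Q(γ) : Q] = 4 (equivalently, Q(γ) = Q(√259, √22))

Obviously Q(γ) ⊆ Q(√259, √22), and [Q(√259, √22):Q] = 4 (since 259, 22 are distinct squarefree integers > 1 with 5698 not a perfect square). To show equality we compute the minimal polynomial of γ. From γ = √259 + √22: γ^2 = 259 + 2√(5698) + 22 = 281 + 2√(5698), so γ^2 - 281 = 2√(5698); squaring, (γ^2 - 281)^2 = 4·5698, i.e. γ^4 - 562γ^2 + 78961 - 22792 = 0, i.e. γ^4 - 562γ^2 + 56169 = 0. So γ is a root of x^4 - 562x^2 + 56169. This polynomial is irreducible over Q: it has no rational root (each ±√259 ± √22 is irrational), and any factorization into two quadratics over Q would force √(5698) ∈ Q (pairing opposite roots) or √259, √22 ∈ Q (other pairings), all impossible. Hence [Q(γ):Q] = 4 = [Q(√259, √22):Q], so Q(γ) = Q(√259, √22).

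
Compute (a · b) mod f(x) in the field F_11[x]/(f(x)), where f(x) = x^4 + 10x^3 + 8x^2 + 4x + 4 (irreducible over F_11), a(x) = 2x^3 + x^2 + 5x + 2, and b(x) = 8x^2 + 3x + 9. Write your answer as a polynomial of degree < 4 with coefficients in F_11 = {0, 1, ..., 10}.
a · b ≡ 7x^3 + 10x + 8 (mod f(x))

Multiply in F_11[x]: a(x)·b(x) = (2x^3 + x^2 + 5x + 2)·(8x^2 + 3x + 9) = 5x^5 + 3x^4 + 6x^3 + 7x^2 + 7x + 7. This has degree ≥ 4, so divide by f(x) over F_11: 5x^5 + 3x^4 + 6x^3 + 7x^2 + 7x + 7 = (5x + 8)·(x^4 + 10x^3 + 8x^2 + 4x + 4) + (7x^3 + 10x + 8). Hence a·b ≡ 7x^3 + 10x + 8 (mod f). (F_11[x]/(f) is a field with 11^4 = 14641 elements since f is irreducible of degree 4.)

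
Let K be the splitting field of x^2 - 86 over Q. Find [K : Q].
[K : Q] = 2

f(x) = x^2 - 86 factors as (x - √86)(x + √86). The splitting field is K = Q(√86). Since 86 is squarefree and > 1, it is not a perfect square, so x^2 - 86 is irreducible over Q and [Q(√86) : Q] = 2. Hence [K : Q] = 2.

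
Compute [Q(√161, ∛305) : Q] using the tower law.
[Q(√161, ∛305) : Q] = 6

Let L = Q(√161, ∛305). Since Q(√161) ⊂ L and [Q(√161):Q] = 2, the tower law gives 2 | [L:Q]. Likewise Q(∛305) ⊂ L with [Q(∛305):Q] = 3 (because 305 is not a perfect cube), so 3 | [L:Q]. As gcd(2,3) = 1, [L:Q] is divisible by 6. Conversely L is generated over Q by √161 and ∛305, so [L:Q] ≤ 2·3 = 6. Therefore [Q(√161, ∛305) : Q] = 6.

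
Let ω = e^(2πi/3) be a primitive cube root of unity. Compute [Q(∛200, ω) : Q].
[Q(∛200, ω) : Q] = 6

[Q(∛200):Q] = 3 (min poly x^3 - 200, irreducible since 200 is not a perfect cube). [Q(ω):Q] = 2 (min poly x^2 + x + 1). Since Q(∛200) ⊂ R and ω ∉ R, we have ω ∉ Q(∛200), so x^2 + x + 1 remains irreducible over Q(∛200) and [Q(∛200, ω) : Q(∛200)] = 2. By the tower law, [Q(∛200, ω) : Q] = 3 · 2 = 6. (In fact Q(∛200, ω) is the splitting field of x^3 - 200 over Q.)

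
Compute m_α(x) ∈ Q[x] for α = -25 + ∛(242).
m_α(x) = x^3 + 75x^2 + 1875x + 15383

Set β = α + 25 = ∛(242), so β^3 = 242. Then (α + 25)^3 - 242 = 0, i.e. α is a root of g(x) = (x + 25)^3 - 242 = x^3 + 75x^2 + 1875x + 15383. Since g(x) = h(x + 25) where h(x) = x^3 - 242, and h is irreducible over Q (because 242 is not a perfect cube, so h has no rational root, and a monic cubic with no rational root is irreducible), g is also irreducible (irreducibility is preserved under the substitution x → x + 25). Hence m_α(x) = x^3 + 75x^2 + 1875x + 15383.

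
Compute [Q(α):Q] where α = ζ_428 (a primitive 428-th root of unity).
[Q(α):Q] = 212

The minimal polynomial of ζ_428 over Q is the 428-th cyclotomic polynomial Φ_428(x), which is irreducible over Q and has degree φ(428) = 212. Hence [Q(α):Q] = φ(428) = 212.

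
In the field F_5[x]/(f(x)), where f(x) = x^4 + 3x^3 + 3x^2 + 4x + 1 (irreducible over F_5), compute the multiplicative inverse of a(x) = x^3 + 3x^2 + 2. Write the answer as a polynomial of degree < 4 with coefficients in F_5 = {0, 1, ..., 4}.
a(x)^(-1) ≡ 3x^3 + 3x^2 + 4x + 3 (mod f(x))

Since f is irreducible over F_5, F_5[x]/(f) is a field and a(x) ≠ 0 has an inverse. Apply the extended Euclidean algorithm to f(x) and a(x) in F_5[x]: f(x) = (x)·a(x) + (3x^2 + 2x + 1);  a(x) = (2x + 3)·(3x^2 + 2x + 1) + (2x + 4);  (3x^2 + 2x + 1) = (4x + 3)·(2x + 4) + (4). The last nonzero remainder is the constant 4 = gcd(f, a) in F_5. Back-substituting through the division chain expresses 4 = s(x)·a(x) + t(x)·f(x) with s(x) ≡ 2x^3 + 2x^2 + x + 2 (mod f), so (2x^3 + 2x^2 + x + 2)·a(x) ≡ 4 (mod f). Multiplying by 4^(-1) ≡ 4 in F_5 gives a(x)^(-1) ≡ 4·(2x^3 + 2x^2 + x + 2) ≡ 3x^3 + 3x^2 + 4x + 3 (mod f). Check: (x^3 + 3x^2 + 2)·(3x^3 + 3x^2 + 4x + 3) = 3x^6 + 2x^5 + 3x^4 + x^3 + 3x + 1 ≡ 1 (mod x^4 + 3x^3 + 3x^2 + 4x + 1).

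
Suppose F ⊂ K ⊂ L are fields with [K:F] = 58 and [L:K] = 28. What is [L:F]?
[L:F] = 1624

The tower law says that for any tower of field extensions F ⊂ K ⊂ L with finite degrees, [L:F] = [L:K] · [K:F]. Here this gives [L:F] = 28 · 58 = 1624.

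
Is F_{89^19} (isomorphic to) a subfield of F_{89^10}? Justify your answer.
No: F_{89^19} is not a subfield of F_{89^10}

F_{p^m} embeds in F_{p^n} iff m | n. Here 19 ∤ 10 (since 10 = 0·19 + 10 with remainder 10 ≠ 0), so F_{89^19} is not a subfield of F_{89^10}. Equivalently: if it were, the tower law would give 19 = [F_{89^19}:F_89] dividing [F_{89^10}:F_89] = 10, contradiction.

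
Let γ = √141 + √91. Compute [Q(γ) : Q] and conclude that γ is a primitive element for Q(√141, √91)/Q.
[Q(γ) : Q] = 4 (equivalently, Q(γ) = Q(√141, √91))

Obviously Q(γ) ⊆ Q(√141, √91), and [Q(√141, √91):Q] = 4 (since 141, 91 are distinct squarefree integers > 1 with 12831 not a perfect square). To show equality we compute the minimal polynomial of γ. From γ = √141 + √91: γ^2 = 141 + 2√(12831) + 91 = 232 + 2√(12831), so γ^2 - 232 = 2√(12831); squaring, (γ^2 - 232)^2 = 4·12831, i.e. γ^4 - 464γ^2 + 53824 - 51324 = 0, i.e. γ^4 - 464γ^2 + 2500 = 0. So γ is a root of x^4 - 464x^2 + 2500. This polynomial is irreducible over Q: it has no rational root (each ±√141 ± √91 is irrational), and any factorization into two quadratics over Q would force √(12831) ∈ Q (pairing opposite roots) or √141, √91 ∈ Q (other pairings), all impossible. Hence [Q(γ):Q] = 4 = [Q(√141, √91):Q], so Q(γ) = Q(√141, √91).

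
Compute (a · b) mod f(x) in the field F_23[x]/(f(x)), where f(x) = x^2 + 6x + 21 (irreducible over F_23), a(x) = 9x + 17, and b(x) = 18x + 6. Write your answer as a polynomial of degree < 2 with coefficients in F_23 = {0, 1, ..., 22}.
a · b ≡ 9x + 12 (mod f(x))

Multiply in F_23[x]: a(x)·b(x) = (9x + 17)·(18x + 6) = x^2 + 15x + 10. This has degree ≥ 2, so divide by f(x) over F_23: x^2 + 15x + 10 = (1)·(x^2 + 6x + 21) + (9x + 12). Hence a·b ≡ 9x + 12 (mod f). (F_23[x]/(f) is a field with 23^2 = 529 elements since f is irreducible of degree 2.)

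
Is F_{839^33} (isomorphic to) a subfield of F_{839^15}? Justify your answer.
No: F_{839^33} is not a subfield of F_{839^15}

F_{p^m} embeds in F_{p^n} iff m | n. Here 33 ∤ 15 (since 15 = 0·33 + 15 with remainder 15 ≠ 0), so F_{839^33} is not a subfield of F_{839^15}. Equivalently: if it were, the tower law would give 33 = [F_{839^33}:F_839] dividing [F_{839^15}:F_839] = 15, contradiction.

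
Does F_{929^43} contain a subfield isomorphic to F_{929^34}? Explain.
No: F_{929^34} is not a subfield of F_{929^43}

F_{p^m} embeds in F_{p^n} iff m | n. Here 34 ∤ 43 (since 43 = 1·34 + 9 with remainder 9 ≠ 0), so F_{929^34} is not a subfield of F_{929^43}. Equivalently: if it were, the tower law would give 34 = [F_{929^34}:F_929] dividing [F_{929^43}:F_929] = 43, contradiction.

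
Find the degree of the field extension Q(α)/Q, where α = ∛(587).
[Q(α):Q] = 3

The minimal polynomial of α is x^3 - 587, irreducible over Q since 587 is not a perfect cube (so x^3 - 587 has no rational root). Hence [Q(α):Q] = deg(m_α) = 3.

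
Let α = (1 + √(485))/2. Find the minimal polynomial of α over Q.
m_α(x) = x^2 - x - 121

From 2α - 1 = √(485), squaring gives (2α - 1)^2 = 485, i.e. 4α^2 - 4α + 1 = 485, so α^2 - α + (1 - 485)/4 = 0. Since 485 ≡ 1 (mod 4), (1 - 485)/4 = -121 ∈ Z. The polynomial x^2 - x - 121 has discriminant 1 - 4·(-121) = 485, which is not a perfect square in Q (d = 485 is squarefree and ≠ 1), so x^2 - x - 121 is irreducible over Q. It is the minimal polynomial of α.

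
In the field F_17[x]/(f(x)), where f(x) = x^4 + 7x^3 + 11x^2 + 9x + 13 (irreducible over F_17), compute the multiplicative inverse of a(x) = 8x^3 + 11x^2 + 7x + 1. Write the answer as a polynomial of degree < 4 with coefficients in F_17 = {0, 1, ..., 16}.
a(x)^(-1) ≡ 9x^3 + 9x^2 + 11x + 2 (mod f(x))

Since f is irreducible over F_17, F_17[x]/(f) is a field and a(x) ≠ 0 has an inverse. Apply the extended Euclidean algorithm to f(x) and a(x) in F_17[x]: f(x) = (15x + 10)·a(x) + (9x + 3);  a(x) = (16x^2 + 11x + 16)·(9x + 3) + (4). The last nonzero remainder is the constant 4 = gcd(f, a) in F_17. Back-substituting through the division chain expresses 4 = s(x)·a(x) + t(x)·f(x) with s(x) ≡ 2x^3 + 2x^2 + 10x + 8 (mod f), so (2x^3 + 2x^2 + 10x + 8)·a(x) ≡ 4 (mod f). Multiplying by 4^(-1) ≡ 13 in F_17 gives a(x)^(-1) ≡ 13·(2x^3 + 2x^2 + 10x + 8) ≡ 9x^3 + 9x^2 + 11x + 2 (mod f). Check: (8x^3 + 11x^2 + 7x + 1)·(9x^3 + 9x^2 + 11x + 2) = 4x^6 + x^5 + 12x^4 + 5x^3 + 6x^2 + 8x + 2 ≡ 1 (mod x^4 + 7x^3 + 11x^2 + 9x + 13).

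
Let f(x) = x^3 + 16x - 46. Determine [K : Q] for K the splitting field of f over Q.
[K : Q] = 6

By the rational root test, any rational root of the monic integer polynomial f(x) = x^3 + 16x - 46 must be an integer dividing the constant term -46, i.e. one of ±{1, 2, 23, 46}. Evaluating: f(1) = -29, f(-1) = -63, f(2) = -6, f(-2) = -86, f(23) = 12489, f(-23) = -12581, f(46) = 98026, f(-46) = -98118; none is 0, so f has no rational root and is therefore irreducible over Q (a cubic with no linear factor over a field is irreducible). For an irreducible cubic, the Galois group is A_3 or S_3 according as the discriminant disc(f) = -4a^3 - 27b^2 = -4·(16)^3 - 27·(-46)^2 = -73516 is or is not a square in Q. Here disc(f) = -73516 is not a perfect square in Q, so the Galois group of f over Q is not contained in A_3 and must be all of S_3. The splitting field has degree |S_3| = 6 over Q, so [K : Q] = 6.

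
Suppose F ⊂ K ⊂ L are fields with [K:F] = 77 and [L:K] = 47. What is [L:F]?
[L:F] = 3619

The tower law says that for any tower of field extensions F ⊂ K ⊂ L with finite degrees, [L:F] = [L:K] · [K:F]. Here this gives [L:F] = 47 · 77 = 3619.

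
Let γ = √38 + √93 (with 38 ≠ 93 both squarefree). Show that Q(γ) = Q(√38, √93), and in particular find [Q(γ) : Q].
[Q(γ) : Q] = 4 (equivalently, Q(γ) = Q(√38, √93))

Obviously Q(γ) ⊆ Q(√38, √93), and [Q(√38, √93):Q] = 4 (since 38, 93 are distinct squarefree integers > 1 with 3534 not a perfect square). To show equality we compute the minimal polynomial of γ. From γ = √38 + √93: γ^2 = 38 + 2√(3534) + 93 = 131 + 2√(3534), so γ^2 - 131 = 2√(3534); squaring, (γ^2 - 131)^2 = 4·3534, i.e. γ^4 - 262γ^2 + 17161 - 14136 = 0, i.e. γ^4 - 262γ^2 + 3025 = 0. So γ is a root of x^4 - 262x^2 + 3025. This polynomial is irreducible over Q: it has no rational root (each ±√38 ± √93 is irrational), and any factorization into two quadratics over Q would force √(3534) ∈ Q (pairing opposite roots) or √38, √93 ∈ Q (other pairings), all impossible. Hence [Q(γ):Q] = 4 = [Q(√38, √93):Q], so Q(γ) = Q(√38, √93).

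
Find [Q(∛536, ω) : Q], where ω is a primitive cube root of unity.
[Q(∛536, ω) : Q] = 6

[Q(∛536):Q] = 3 (min poly x^3 - 536, irreducible since 536 is not a perfect cube). [Q(ω):Q] = 2 (min poly x^2 + x + 1). Since Q(∛536) ⊂ R and ω ∉ R, we have ω ∉ Q(∛536), so x^2 + x + 1 remains irreducible over Q(∛536) and [Q(∛536, ω) : Q(∛536)] = 2. By the tower law, [Q(∛536, ω) : Q] = 3 · 2 = 6. (In fact Q(∛536, ω) is the splitting field of x^3 - 536 over Q.)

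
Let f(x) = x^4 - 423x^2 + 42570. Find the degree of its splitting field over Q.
[K : Q] = 4

Solving the quadratic in x^2: x^2 = (423 ± √(423^2 - 4·42570))/2 = (423 ± √8649)/2 = (423 ± 93)/2, giving x^2 = 165 or x^2 = 258. So f(x) = (x^2 - 165)(x^2 - 258) and the roots of f are ±√165, ±√258. Hence the splitting field is K = Q(√165, √258). Since 165 and 258 are distinct squarefree integers > 1, their product 42570 is not a perfect square, so √258 ∉ Q(√165). By the tower law [K:Q] = [Q(√165,√258):Q(√165)] · [Q(√165):Q] = 2 · 2 = 4.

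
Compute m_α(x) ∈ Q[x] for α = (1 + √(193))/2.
m_α(x) = x^2 - x - 48

From 2α - 1 = √(193), squaring gives (2α - 1)^2 = 193, i.e. 4α^2 - 4α + 1 = 193, so α^2 - α + (1 - 193)/4 = 0. Since 193 ≡ 1 (mod 4), (1 - 193)/4 = -48 ∈ Z. The polynomial x^2 - x - 48 has discriminant 1 - 4·(-48) = 193, which is not a perfect square in Q (d = 193 is squarefree and ≠ 1), so x^2 - x - 48 is irreducible over Q. It is the minimal polynomial of α.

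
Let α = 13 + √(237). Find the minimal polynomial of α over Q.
m_α(x) = x^2 - 26x - 68

From α - 13 = √(237), squaring gives (α - 13)^2 = 237, i.e. α^2 - 26α + 169 = 237, so α^2 - 26α - 68 = 0. The discriminant of x^2 - 26x - 68 is (-26)^2 - 4·(-68) = 676 + 272 = 948, and 4·(237) is not a perfect square in Q since 237 is squarefree and ≠ 1. Hence x^2 - 26x - 68 is irreducible over Q and is the minimal polynomial of α.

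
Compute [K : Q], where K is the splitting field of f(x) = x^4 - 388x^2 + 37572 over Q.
[K : Q] = 4

Solving the quadratic in x^2: x^2 = (388 ± √(388^2 - 4·37572))/2 = (388 ± √256)/2 = (388 ± 16)/2, giving x^2 = 202 or x^2 = 186. So f(x) = (x^2 - 202)(x^2 - 186) and the roots of f are ±√202, ±√186. Hence the splitting field is K = Q(√202, √186). Since 202 and 186 are distinct squarefree integers > 1, their product 37572 is not a perfect square, so √186 ∉ Q(√202). By the tower law [K:Q] = [Q(√202,√186):Q(√202)] · [Q(√202):Q] = 2 · 2 = 4.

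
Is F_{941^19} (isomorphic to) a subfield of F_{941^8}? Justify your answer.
No: F_{941^19} is not a subfield of F_{941^8}

F_{p^m} embeds in F_{p^n} iff m | n. Here 19 ∤ 8 (since 8 = 0·19 + 8 with remainder 8 ≠ 0), so F_{941^19} is not a subfield of F_{941^8}. Equivalently: if it were, the tower law would give 19 = [F_{941^19}:F_941] dividing [F_{941^8}:F_941] = 8, contradiction.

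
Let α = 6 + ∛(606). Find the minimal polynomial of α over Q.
m_α(x) = x^3 - 18x^2 + 108x - 822

Set β = α - 6 = ∛(606), so β^3 = 606. Then (α - 6)^3 - 606 = 0, i.e. α is a root of g(x) = (x - 6)^3 - 606 = x^3 - 18x^2 + 108x - 822. Since g(x) = h(x - 6) where h(x) = x^3 - 606, and h is irreducible over Q (because 606 is not a perfect cube, so h has no rational root, and a monic cubic with no rational root is irreducible), g is also irreducible (irreducibility is preserved under the substitution x → x - 6). Hence m_α(x) = x^3 - 18x^2 + 108x - 822.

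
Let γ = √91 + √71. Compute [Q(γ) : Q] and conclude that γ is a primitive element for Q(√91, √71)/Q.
[Q(γ) : Q] = 4 (equivalently, Q(γ) = Q(√91, √71))

Obviously Q(γ) ⊆ Q(√91, √71), and [Q(√91, √71):Q] = 4 (since 91, 71 are distinct squarefree integers > 1 with 6461 not a perfect square). To show equality we compute the minimal polynomial of γ. From γ = √91 + √71: γ^2 = 91 + 2√(6461) + 71 = 162 + 2√(6461), so γ^2 - 162 = 2√(6461); squaring, (γ^2 - 162)^2 = 4·6461, i.e. γ^4 - 324γ^2 + 26244 - 25844 = 0, i.e. γ^4 - 324γ^2 + 400 = 0. So γ is a root of x^4 - 324x^2 + 400. This polynomial is irreducible over Q: it has no rational root (each ±√91 ± √71 is irrational), and any factorization into two quadratics over Q would force √(6461) ∈ Q (pairing opposite roots) or √91, √71 ∈ Q (other pairings), all impossible. Hence [Q(γ):Q] = 4 = [Q(√91, √71):Q], so Q(γ) = Q(√91, √71).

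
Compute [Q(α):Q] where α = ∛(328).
[Q(α):Q] = 3

The minimal polynomial of α is x^3 - 328, irreducible over Q since 328 is not a perfect cube (so x^3 - 328 has no rational root). Hence [Q(α):Q] = deg(m_α) = 3.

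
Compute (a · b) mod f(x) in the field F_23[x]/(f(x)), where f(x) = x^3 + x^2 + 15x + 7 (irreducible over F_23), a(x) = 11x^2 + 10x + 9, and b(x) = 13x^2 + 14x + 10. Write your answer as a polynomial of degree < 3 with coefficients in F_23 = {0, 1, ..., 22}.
a · b ≡ 13x^2 + 8x (mod f(x))

Multiply in F_23[x]: a(x)·b(x) = (11x^2 + 10x + 9)·(13x^2 + 14x + 10) = 5x^4 + 8x^3 + 22x^2 + 19x + 21. This has degree ≥ 3, so divide by f(x) over F_23: 5x^4 + 8x^3 + 22x^2 + 19x + 21 = (5x + 3)·(x^3 + x^2 + 15x + 7) + (13x^2 + 8x). Hence a·b ≡ 13x^2 + 8x (mod f). (F_23[x]/(f) is a field with 23^3 = 12167 elements since f is irreducible of degree 3.)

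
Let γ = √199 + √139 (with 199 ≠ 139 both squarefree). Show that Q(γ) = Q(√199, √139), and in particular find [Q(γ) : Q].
[Q(γ) : Q] = 4 (equivalently, Q(γ) = Q(√199, √139))

Obviously Q(γ) ⊆ Q(√199, √139), and [Q(√199, √139):Q] = 4 (since 199, 139 are distinct squarefree integers > 1 with 27661 not a perfect square). To show equality we compute the minimal polynomial of γ. From γ = √199 + √139: γ^2 = 199 + 2√(27661) + 139 = 338 + 2√(27661), so γ^2 - 338 = 2√(27661); squaring, (γ^2 - 338)^2 = 4·27661, i.e. γ^4 - 676γ^2 + 114244 - 110644 = 0, i.e. γ^4 - 676γ^2 + 3600 = 0. So γ is a root of x^4 - 676x^2 + 3600. This polynomial is irreducible over Q: it has no rational root (each ±√199 ± √139 is irrational), and any factorization into two quadratics over Q would force √(27661) ∈ Q (pairing opposite roots) or √199, √139 ∈ Q (other pairings), all impossible. Hence [Q(γ):Q] = 4 = [Q(√199, √139):Q], so Q(γ) = Q(√199, √139).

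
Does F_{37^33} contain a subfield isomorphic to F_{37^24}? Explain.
No: F_{37^24} is not a subfield of F_{37^33}

F_{p^m} embeds in F_{p^n} iff m | n. Here 24 ∤ 33 (since 33 = 1·24 + 9 with remainder 9 ≠ 0), so F_{37^24} is not a subfield of F_{37^33}. Equivalently: if it were, the tower law would give 24 = [F_{37^24}:F_37] dividing [F_{37^33}:F_37] = 33, contradiction.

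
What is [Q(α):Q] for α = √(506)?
[Q(α):Q] = 2

[Q(α):Q] equals the degree of the minimal polynomial of α. Here α^2 = 506 and x^2 - 506 is irreducible (d = 506 is squarefree, ≠ 1, hence not a square), so deg(m_α) = 2. Thus [Q(α):Q] = 2.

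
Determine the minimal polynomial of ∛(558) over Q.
m_α(x) = x^3 - 558

α satisfies α^3 = 558, so x^3 - 558 annihilates α. By the rational root test, a rational root p/q (in lowest terms) of x^3 - 558 would satisfy p^3 = 558 q^3, forcing q = 1 and p^3 = 558; but 558 is not a perfect cube, contradiction. A monic cubic over Q with no rational root is irreducible (any nontrivial factorization would include a linear factor). Hence x^3 - 558 is the minimal polynomial of α, and in particular [Q(α):Q] = 3.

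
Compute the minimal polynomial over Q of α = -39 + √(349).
m_α(x) = x^2 + 78x + 1172

From α + 39 = √(349), squaring gives (α + 39)^2 = 349, i.e. α^2 + 78α + 1521 = 349, so α^2 + 78α + 1172 = 0. The discriminant of x^2 + 78x + 1172 is (78)^2 - 4·(1172) = 6084 - 4688 = 1396, and 4·(349) is not a perfect square in Q since 349 is squarefree and ≠ 1. Hence x^2 + 78x + 1172 is irreducible over Q and is the minimal polynomial of α.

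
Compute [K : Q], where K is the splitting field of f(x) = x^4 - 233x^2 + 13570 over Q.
[K : Q] = 4

Solving the quadratic in x^2: x^2 = (233 ± √(233^2 - 4·13570))/2 = (233 ± √9)/2 = (233 ± 3)/2, giving x^2 = 118 or x^2 = 115. So f(x) = (x^2 - 118)(x^2 - 115) and the roots of f are ±√118, ±√115. Hence the splitting field is K = Q(√118, √115). Since 118 and 115 are distinct squarefree integers > 1, their product 13570 is not a perfect square, so √115 ∉ Q(√118). By the tower law [K:Q] = [Q(√118,√115):Q(√118)] · [Q(√118):Q] = 2 · 2 = 4.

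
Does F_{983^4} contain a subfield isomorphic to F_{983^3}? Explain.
No: F_{983^3} is not a subfield of F_{983^4}

F_{p^m} embeds in F_{p^n} iff m | n. Here 3 ∤ 4 (since 4 = 1·3 + 1 with remainder 1 ≠ 0), so F_{983^3} is not a subfield of F_{983^4}. Equivalently: if it were, the tower law would give 3 = [F_{983^3}:F_983] dividing [F_{983^4}:F_983] = 4, contradiction.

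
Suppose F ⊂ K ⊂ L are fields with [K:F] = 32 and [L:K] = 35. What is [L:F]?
[L:F] = 1120

The tower law says that for any tower of field extensions F ⊂ K ⊂ L with finite degrees, [L:F] = [L:K] · [K:F]. Here this gives [L:F] = 35 · 32 = 1120.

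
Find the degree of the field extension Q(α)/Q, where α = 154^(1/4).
[Q(α):Q] = 4

α is a root of x^4 - 154. By Eisenstein's criterion at the prime p = 2 (which divides the constant term 154 but p^2 = 4 does not, since 154 is squarefree), x^4 - 154 is irreducible over Q. Hence [Q(α):Q] = 4.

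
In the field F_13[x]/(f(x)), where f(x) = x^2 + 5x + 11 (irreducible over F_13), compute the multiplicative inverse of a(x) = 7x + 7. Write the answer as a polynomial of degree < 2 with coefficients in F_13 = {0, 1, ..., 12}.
a(x)^(-1) ≡ 9x + 10 (mod f(x))

Since f is irreducible over F_13, F_13[x]/(f) is a field and a(x) ≠ 0 has an inverse. Apply the extended Euclidean algorithm to f(x) and a(x) in F_13[x]: f(x) = (2x + 8)·a(x) + (7). The last nonzero remainder is the constant 7 = gcd(f, a) in F_13. Back-substituting through the division chain expresses 7 = s(x)·a(x) + t(x)·f(x) with s(x) ≡ 11x + 5 (mod f), so (11x + 5)·a(x) ≡ 7 (mod f). Multiplying by 7^(-1) ≡ 2 in F_13 gives a(x)^(-1) ≡ 2·(11x + 5) ≡ 9x + 10 (mod f). Check: (7x + 7)·(9x + 10) = 11x^2 + 3x + 5 ≡ 1 (mod x^2 + 5x + 11).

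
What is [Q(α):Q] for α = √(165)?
[Q(α):Q] = 2

[Q(α):Q] equals the degree of the minimal polynomial of α. Here α^2 = 165 and x^2 - 165 is irreducible (d = 165 is squarefree, ≠ 1, hence not a square), so deg(m_α) = 2. Thus [Q(α):Q] = 2.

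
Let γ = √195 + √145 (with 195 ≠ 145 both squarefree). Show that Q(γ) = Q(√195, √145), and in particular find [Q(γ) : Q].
[Q(γ) : Q] = 4 (equivalently, Q(γ) = Q(√195, √145))

Obviously Q(γ) ⊆ Q(√195, √145), and [Q(√195, √145):Q] = 4 (since 195, 145 are distinct squarefree integers > 1 with 28275 not a perfect square). To show equality we compute the minimal polynomial of γ. From γ = √195 + √145: γ^2 = 195 + 2√(28275) + 145 = 340 + 2√(28275), so γ^2 - 340 = 2√(28275); squaring, (γ^2 - 340)^2 = 4·28275, i.e. γ^4 - 680γ^2 + 115600 - 113100 = 0, i.e. γ^4 - 680γ^2 + 2500 = 0. So γ is a root of x^4 - 680x^2 + 2500. This polynomial is irreducible over Q: it has no rational root (each ±√195 ± √145 is irrational), and any factorization into two quadratics over Q would force √(28275) ∈ Q (pairing opposite roots) or √195, √145 ∈ Q (other pairings), all impossible. Hence [Q(γ):Q] = 4 = [Q(√195, √145):Q], so Q(γ) = Q(√195, √145).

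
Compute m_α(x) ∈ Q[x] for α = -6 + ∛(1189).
m_α(x) = x^3 + 18x^2 + 108x - 973

Set β = α + 6 = ∛(1189), so β^3 = 1189. Then (α + 6)^3 - 1189 = 0, i.e. α is a root of g(x) = (x + 6)^3 - 1189 = x^3 + 18x^2 + 108x - 973. Since g(x) = h(x + 6) where h(x) = x^3 - 1189, and h is irreducible over Q (because 1189 is not a perfect cube, so h has no rational root, and a monic cubic with no rational root is irreducible), g is also irreducible (irreducibility is preserved under the substitution x → x + 6). Hence m_α(x) = x^3 + 18x^2 + 108x - 973.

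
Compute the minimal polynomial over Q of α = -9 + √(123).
m_α(x) = x^2 + 18x - 42

From α + 9 = √(123), squaring gives (α + 9)^2 = 123, i.e. α^2 + 18α + 81 = 123, so α^2 + 18α - 42 = 0. The discriminant of x^2 + 18x - 42 is (18)^2 - 4·(-42) = 324 + 168 = 492, and 4·(123) is not a perfect square in Q since 123 is squarefree and ≠ 1. Hence x^2 + 18x - 42 is irreducible over Q and is the minimal polynomial of α.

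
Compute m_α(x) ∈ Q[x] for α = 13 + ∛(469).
m_α(x) = x^3 - 39x^2 + 507x - 2666

Set β = α - 13 = ∛(469), so β^3 = 469. Then (α - 13)^3 - 469 = 0, i.e. α is a root of g(x) = (x - 13)^3 - 469 = x^3 - 39x^2 + 507x - 2666. Since g(x) = h(x - 13) where h(x) = x^3 - 469, and h is irreducible over Q (because 469 is not a perfect cube, so h has no rational root, and a monic cubic with no rational root is irreducible), g is also irreducible (irreducibility is preserved under the substitution x → x - 13). Hence m_α(x) = x^3 - 39x^2 + 507x - 2666.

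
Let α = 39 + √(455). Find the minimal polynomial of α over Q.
m_α(x) = x^2 - 78x + 1066

From α - 39 = √(455), squaring gives (α - 39)^2 = 455, i.e. α^2 - 78α + 1521 = 455, so α^2 - 78α + 1066 = 0. The discriminant of x^2 - 78x + 1066 is (-78)^2 - 4·(1066) = 6084 - 4264 = 1820, and 4·(455) is not a perfect square in Q since 455 is squarefree and ≠ 1. Hence x^2 - 78x + 1066 is irreducible over Q and is the minimal polynomial of α.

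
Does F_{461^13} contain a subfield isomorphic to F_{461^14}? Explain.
No: F_{461^14} is not a subfield of F_{461^13}

F_{p^m} embeds in F_{p^n} iff m | n. Here 14 ∤ 13 (since 13 = 0·14 + 13 with remainder 13 ≠ 0), so F_{461^14} is not a subfield of F_{461^13}. Equivalently: if it were, the tower law would give 14 = [F_{461^14}:F_461] dividing [F_{461^13}:F_461] = 13, contradiction.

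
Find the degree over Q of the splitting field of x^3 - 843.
[K : Q] = 6

The roots of x^3 - 843 are ∛843, ω∛843, ω^2∛843 where ω = e^(2πi/3) is a primitive cube root of unity, so K = Q(∛843, ω). Now [Q(∛843):Q] = 3 (since 843 is not a perfect cube, x^3 - 843 is irreducible) and [Q(ω):Q] = 2. Both 2 and 3 divide [K:Q], and [K:Q] ≤ 3·2 = 6, so [K:Q] = 6. (Equivalently: Q(∛843) ⊂ R but ω ∉ R, so [K : Q(∛843)] = 2.)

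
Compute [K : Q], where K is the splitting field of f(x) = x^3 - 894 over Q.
[K : Q] = 6

The roots of x^3 - 894 are ∛894, ω∛894, ω^2∛894 where ω = e^(2πi/3) is a primitive cube root of unity, so K = Q(∛894, ω). Now [Q(∛894):Q] = 3 (since 894 is not a perfect cube, x^3 - 894 is irreducible) and [Q(ω):Q] = 2. Both 2 and 3 divide [K:Q], and [K:Q] ≤ 3·2 = 6, so [K:Q] = 6. (Equivalently: Q(∛894) ⊂ R but ω ∉ R, so [K : Q(∛894)] = 2.)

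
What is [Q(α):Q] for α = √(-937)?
[Q(α):Q] = 2

[Q(α):Q] equals the degree of the minimal polynomial of α. Here α^2 = -937 and x^2 + 937 is irreducible (d = -937 is squarefree, ≠ 1, hence not a square), so deg(m_α) = 2. Thus [Q(α):Q] = 2.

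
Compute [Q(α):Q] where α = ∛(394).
[Q(α):Q] = 3

The minimal polynomial of α is x^3 - 394, irreducible over Q since 394 is not a perfect cube (so x^3 - 394 has no rational root). Hence [Q(α):Q] = deg(m_α) = 3.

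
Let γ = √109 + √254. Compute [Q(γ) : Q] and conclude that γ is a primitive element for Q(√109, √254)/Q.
[Q(γ) : Q] = 4 (equivalently, Q(γ) = Q(√109, √254))

Obviously Q(γ) ⊆ Q(√109, √254), and [Q(√109, √254):Q] = 4 (since 109, 254 are distinct squarefree integers > 1 with 27686 not a perfect square). To show equality we compute the minimal polynomial of γ. From γ = √109 + √254: γ^2 = 109 + 2√(27686) + 254 = 363 + 2√(27686), so γ^2 - 363 = 2√(27686); squaring, (γ^2 - 363)^2 = 4·27686, i.e. γ^4 - 726γ^2 + 131769 - 110744 = 0, i.e. γ^4 - 726γ^2 + 21025 = 0. So γ is a root of x^4 - 726x^2 + 21025. This polynomial is irreducible over Q: it has no rational root (each ±√109 ± √254 is irrational), and any factorization into two quadratics over Q would force √(27686) ∈ Q (pairing opposite roots) or √109, √254 ∈ Q (other pairings), all impossible. Hence [Q(γ):Q] = 4 = [Q(√109, √254):Q], so Q(γ) = Q(√109, √254).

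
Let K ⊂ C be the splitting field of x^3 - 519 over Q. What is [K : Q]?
[K : Q] = 6

The roots of x^3 - 519 are ∛519, ω∛519, ω^2∛519 where ω = e^(2πi/3) is a primitive cube root of unity, so K = Q(∛519, ω). Now [Q(∛519):Q] = 3 (since 519 is not a perfect cube, x^3 - 519 is irreducible) and [Q(ω):Q] = 2. Both 2 and 3 divide [K:Q], and [K:Q] ≤ 3·2 = 6, so [K:Q] = 6. (Equivalently: Q(∛519) ⊂ R but ω ∉ R, so [K : Q(∛519)] = 2.)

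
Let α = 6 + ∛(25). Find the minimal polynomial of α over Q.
m_α(x) = x^3 - 18x^2 + 108x - 241

Set β = α - 6 = ∛(25), so β^3 = 25. Then (α - 6)^3 - 25 = 0, i.e. α is a root of g(x) = (x - 6)^3 - 25 = x^3 - 18x^2 + 108x - 241. Since g(x) = h(x - 6) where h(x) = x^3 - 25, and h is irreducible over Q (because 25 is not a perfect cube, so h has no rational root, and a monic cubic with no rational root is irreducible), g is also irreducible (irreducibility is preserved under the substitution x → x - 6). Hence m_α(x) = x^3 - 18x^2 + 108x - 241.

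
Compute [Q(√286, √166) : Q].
[Q(√286, √166) : Q] = 4

[Q(√286):Q] = 2 (min poly x^2 - 286, irreducible since 286 is squarefree > 1). For the top step, suppose √166 ∈ Q(√286), say √166 = c + d√286 with c, d ∈ Q. Squaring: 166 = c^2 + 286d^2 + 2cd√286. Since √286 ∉ Q this forces 2cd = 0. If d = 0 then √166 = c ∈ Q, contradicting 166 squarefree > 1. If c = 0 then 166 = 286d^2, so 286·166 = (286d)^2 is a perfect square in Q — but 286·166 = 47476 is not a perfect square (since 286 and 166 are distinct squarefree integers). Contradiction. Hence √166 ∉ Q(√286), so x^2 - 166 stays irreducible over Q(√286) and [Q(√286, √166) : Q(√286)] = 2. By the tower law, [Q(√286, √166) : Q] = 2 · 2 = 4.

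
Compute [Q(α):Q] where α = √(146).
[Q(α):Q] = 2

[Q(α):Q] equals the degree of the minimal polynomial of α. Here α^2 = 146 and x^2 - 146 is irreducible (d = 146 is squarefree, ≠ 1, hence not a square), so deg(m_α) = 2. Thus [Q(α):Q] = 2.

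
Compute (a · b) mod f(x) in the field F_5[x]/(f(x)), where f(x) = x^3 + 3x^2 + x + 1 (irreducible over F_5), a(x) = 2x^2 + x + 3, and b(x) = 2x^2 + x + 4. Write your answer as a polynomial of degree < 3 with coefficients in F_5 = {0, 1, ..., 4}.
a · b ≡ x (mod f(x))

Multiply in F_5[x]: a(x)·b(x) = (2x^2 + x + 3)·(2x^2 + x + 4) = 4x^4 + 4x^3 + 2x + 2. This has degree ≥ 3, so divide by f(x) over F_5: 4x^4 + 4x^3 + 2x + 2 = (4x + 2)·(x^3 + 3x^2 + x + 1) + (x). Hence a·b ≡ x (mod f). (F_5[x]/(f) is a field with 5^3 = 125 elements since f is irreducible of degree 3.)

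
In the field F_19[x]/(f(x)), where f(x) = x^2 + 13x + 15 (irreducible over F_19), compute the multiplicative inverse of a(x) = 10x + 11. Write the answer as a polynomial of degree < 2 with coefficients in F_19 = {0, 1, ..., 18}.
a(x)^(-1) ≡ 9x + 14 (mod f(x))

Since f is irreducible over F_19, F_19[x]/(f) is a field and a(x) ≠ 0 has an inverse. Apply the extended Euclidean algorithm to f(x) and a(x) in F_19[x]: f(x) = (2x + 1)·a(x) + (4). The last nonzero remainder is the constant 4 = gcd(f, a) in F_19. Back-substituting through the division chain expresses 4 = s(x)·a(x) + t(x)·f(x) with s(x) ≡ 17x + 18 (mod f), so (17x + 18)·a(x) ≡ 4 (mod f). Multiplying by 4^(-1) ≡ 5 in F_19 gives a(x)^(-1) ≡ 5·(17x + 18) ≡ 9x + 14 (mod f). Check: (10x + 11)·(9x + 14) = 14x^2 + 11x + 2 ≡ 1 (mod x^2 + 13x + 15).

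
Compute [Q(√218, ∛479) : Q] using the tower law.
[Q(√218, ∛479) : Q] = 6

Let L = Q(√218, ∛479). Since Q(√218) ⊂ L and [Q(√218):Q] = 2, the tower law gives 2 | [L:Q]. Likewise Q(∛479) ⊂ L with [Q(∛479):Q] = 3 (because 479 is not a perfect cube), so 3 | [L:Q]. As gcd(2,3) = 1, [L:Q] is divisible by 6. Conversely L is generated over Q by √218 and ∛479, so [L:Q] ≤ 2·3 = 6. Therefore [Q(√218, ∛479) : Q] = 6.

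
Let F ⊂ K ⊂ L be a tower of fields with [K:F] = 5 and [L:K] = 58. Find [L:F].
[L:F] = 290

The tower law says that for any tower of field extensions F ⊂ K ⊂ L with finite degrees, [L:F] = [L:K] · [K:F]. Here this gives [L:F] = 58 · 5 = 290.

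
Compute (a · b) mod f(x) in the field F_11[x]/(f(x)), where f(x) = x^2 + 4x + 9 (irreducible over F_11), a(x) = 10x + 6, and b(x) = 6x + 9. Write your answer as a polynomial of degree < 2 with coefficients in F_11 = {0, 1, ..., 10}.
a · b ≡ 7x + 9 (mod f(x))

Multiply in F_11[x]: a(x)·b(x) = (10x + 6)·(6x + 9) = 5x^2 + 5x + 10. This has degree ≥ 2, so divide by f(x) over F_11: 5x^2 + 5x + 10 = (5)·(x^2 + 4x + 9) + (7x + 9). Hence a·b ≡ 7x + 9 (mod f). (F_11[x]/(f) is a field with 11^2 = 121 elements since f is irreducible of degree 2.)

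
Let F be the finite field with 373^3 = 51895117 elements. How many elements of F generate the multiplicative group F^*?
There are φ(51895116) = 13063680 primitive elements

F_q^* is cyclic of order q - 1 = 51895116. A cyclic group of order m has exactly φ(m) generators. Here m = 51895116 = 2^2 · 3^2 · 7^2 · 13 · 31 · 73, so the number of primitive elements is φ(51895116) = 13063680.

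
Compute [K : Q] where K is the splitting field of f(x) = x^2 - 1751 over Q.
[K : Q] = 2

f(x) = x^2 - 1751 factors as (x - √1751)(x + √1751). The splitting field is K = Q(√1751). Since 1751 is squarefree and > 1, it is not a perfect square, so x^2 - 1751 is irreducible over Q and [Q(√1751) : Q] = 2. Hence [K : Q] = 2.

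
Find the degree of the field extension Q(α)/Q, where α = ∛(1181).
[Q(α):Q] = 3

The minimal polynomial of α is x^3 - 1181, irreducible over Q since 1181 is not a perfect cube (so x^3 - 1181 has no rational root). Hence [Q(α):Q] = deg(m_α) = 3.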